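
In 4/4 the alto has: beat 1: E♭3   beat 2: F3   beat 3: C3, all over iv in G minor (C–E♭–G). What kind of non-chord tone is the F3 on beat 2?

Escape tone.

The harmony at that moment is C minor triad (C, E♭, G); F3 is not a chord tone.
It is approached by step up from E♭3 and left by leap down to C3.
Step in, leap out, on a weak beat — an escape tone.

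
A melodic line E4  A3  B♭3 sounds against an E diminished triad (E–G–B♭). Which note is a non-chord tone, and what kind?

The harmony at that moment is E diminished triad (E, G, B♭); A3 is not a chord tone.
It is approached by leap down from E4 and left by step up to B♭3.
Leap in, step out — an appoggiatura.

A3 is an appoggiatura.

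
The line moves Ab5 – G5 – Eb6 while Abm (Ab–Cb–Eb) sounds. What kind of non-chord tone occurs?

G5 is an escape tone.

The harmony at that moment is Ab minor triad (Ab, Cb, Eb); G5 is not a chord tone.
It is approached by step down from Ab5 and left by leap up to Eb6.
Step in, leap out — an escape tone.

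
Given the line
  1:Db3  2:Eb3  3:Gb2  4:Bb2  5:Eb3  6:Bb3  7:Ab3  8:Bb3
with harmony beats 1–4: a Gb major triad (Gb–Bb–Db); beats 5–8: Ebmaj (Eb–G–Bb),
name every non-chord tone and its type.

The harmony at that moment is Gb major triad (Gb, Bb, Db); Eb3 is not a chord tone.
It is approached by step up from Db3 and left by leap down to Gb2.
Step in, leap out — an escape tone.
The harmony at that moment is Eb major triad (Eb, G, Bb); Ab3 is not a chord tone.
It is approached by step down from Bb3 and left by step up to Bb3.
Step away and step back to the same note — a neighbor tone (lower neighbor).

Eb3 (beat 2) — escape tone; Ab3 (beat 7) — neighbor tone.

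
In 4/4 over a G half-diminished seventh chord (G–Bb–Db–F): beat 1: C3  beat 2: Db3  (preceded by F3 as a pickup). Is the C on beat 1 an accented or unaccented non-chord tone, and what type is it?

Accented appoggiatura.

The harmony at that moment is G half-diminished seventh chord (G, Bb, Db, F); C3 is not a chord tone.
It is approached by leap down from F3 and left by step up to Db3.
Leap in, step out — an appoggiatura.
It falls on the downbeat, so it is accented.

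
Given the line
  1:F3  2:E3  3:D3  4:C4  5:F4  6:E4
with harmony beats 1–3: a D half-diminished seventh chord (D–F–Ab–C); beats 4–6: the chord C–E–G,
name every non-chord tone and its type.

E3 (beat 2) — passing tone; F4 (beat 5) — appoggiatura.

The harmony at that moment is D half-diminished seventh chord (D, F, Ab, C); E3 is not a chord tone.
It is approached by step down from F3 and left by step down to D3.
Step in, step out in the same direction — a passing tone.
The harmony at that moment is C major triad (C, E, G); F4 is not a chord tone.
It is approached by leap up from C4 and left by step down to E4.
Leap in, step out — an appoggiatura.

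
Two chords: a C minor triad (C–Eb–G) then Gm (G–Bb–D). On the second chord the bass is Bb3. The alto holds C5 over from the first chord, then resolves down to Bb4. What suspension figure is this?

9–8 suspension.

At the second chord the bass is Bb3. The suspended C5 lies a ninth above the bass; after resolving down by step to Bb4, the interval above the bass becomes an octave.
Suspension figures are named by those two intervals: 9–8.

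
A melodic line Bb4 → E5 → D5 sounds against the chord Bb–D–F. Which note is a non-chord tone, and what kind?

The harmony at that moment is Bb major triad (Bb, D, F); E5 is not a chord tone.
It is approached by leap up from Bb4 and left by step down to D5.
Leap in, step out — an appoggiatura.

E5 is an appoggiatura.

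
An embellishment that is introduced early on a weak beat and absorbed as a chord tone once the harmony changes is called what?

Anticipation.

Approach: ahead of the chord change (typically by step), so it is dissonant against the current harmony. Departure: none — the same pitch is restated or held and is a chord tone of the new harmony.
Dissonant first, consonant once the harmony catches up: the note simply arrives early — an anticipation. (The reverse timing, consonant first and dissonant after the change, would be a suspension or retardation.)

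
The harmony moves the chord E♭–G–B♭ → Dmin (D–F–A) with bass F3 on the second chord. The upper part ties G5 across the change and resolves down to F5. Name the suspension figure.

9–8 suspension.

At the second chord the bass is F3. The suspended G5 lies a ninth above the bass; after resolving down by step to F5, the interval above the bass becomes an octave.
Suspension figures are named by those two intervals: 9–8.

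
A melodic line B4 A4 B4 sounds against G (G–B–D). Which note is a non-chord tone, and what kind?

The harmony at that moment is G major triad (G, B, D); A4 is not a chord tone.
It is approached by step down from B4 and left by step up to B4.
Step away and step back to the same note — a neighbor tone (lower neighbor).

A4 is a neighbor tone.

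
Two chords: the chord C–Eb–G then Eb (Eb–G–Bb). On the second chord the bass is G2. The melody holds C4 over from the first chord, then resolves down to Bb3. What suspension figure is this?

At the second chord the bass is G2. The suspended C4 lies a fourth above the bass; after resolving down by step to Bb3, the interval above the bass becomes a third.
Suspension figures are named by those two intervals: 4–3.

4–3 suspension.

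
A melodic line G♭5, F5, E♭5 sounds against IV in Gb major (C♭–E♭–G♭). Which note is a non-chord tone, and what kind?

The harmony at that moment is C♭ major triad (C♭, E♭, G♭); F5 is not a chord tone.
It is approached by step down from G♭5 and left by step down to E♭5.
Step in, step out in the same direction — a passing tone.

F5 is a passing tone.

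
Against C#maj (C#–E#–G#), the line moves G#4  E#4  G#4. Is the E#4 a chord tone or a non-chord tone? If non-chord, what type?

C# major triad contains C#, E#, G#; E# is the third, so it is a chord tone.

Chord tone (the third of C# major triad).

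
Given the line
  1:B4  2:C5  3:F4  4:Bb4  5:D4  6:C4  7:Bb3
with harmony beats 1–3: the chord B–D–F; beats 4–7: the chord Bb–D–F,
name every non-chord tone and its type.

C5 (beat 2) — escape tone; C4 (beat 6) — passing tone.

The harmony at that moment is B diminished triad (B, D, F); C5 is not a chord tone.
It is approached by step up from B4 and left by leap down to F4.
Step in, leap out — an escape tone.
The harmony at that moment is Bb major triad (Bb, D, F); C4 is not a chord tone.
It is approached by step down from D4 and left by step down to Bb3.
Step in, step out in the same direction — a passing tone.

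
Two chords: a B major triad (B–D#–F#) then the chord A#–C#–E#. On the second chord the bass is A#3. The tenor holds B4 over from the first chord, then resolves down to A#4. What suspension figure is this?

At the second chord the bass is A#3. The suspended B4 lies a ninth above the bass; after resolving down by step to A#4, the interval above the bass becomes an octave.
Suspension figures are named by those two intervals: 9–8.

9–8 suspension.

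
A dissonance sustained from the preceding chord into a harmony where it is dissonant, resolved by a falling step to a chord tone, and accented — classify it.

Suspension.

Approach: by preparation — the pitch is first a chord tone, then held (tied or repeated) while the harmony changes under it. Departure: down by step. Metric position: strong.
A prepared dissonance that resolves downward by step — a suspension. (The same figure resolving upward would be a retardation.)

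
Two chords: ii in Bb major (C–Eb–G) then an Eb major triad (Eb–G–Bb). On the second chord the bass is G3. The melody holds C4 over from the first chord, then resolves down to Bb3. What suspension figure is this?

At the second chord the bass is G3. The suspended C4 lies a fourth above the bass; after resolving down by step to Bb3, the interval above the bass becomes a third.
Suspension figures are named by those two intervals: 4–3.

4–3 suspension.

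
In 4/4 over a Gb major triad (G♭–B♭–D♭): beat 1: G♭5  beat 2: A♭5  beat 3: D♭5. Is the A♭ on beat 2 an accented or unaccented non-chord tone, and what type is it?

Unaccented escape tone.

The harmony at that moment is G♭ major triad (G♭, B♭, D♭); A♭5 is not a chord tone.
It is approached by step up from G♭5 and left by leap down to D♭5.
Step in, leap out — an escape tone.
It falls on a weak beat, so it is unaccented.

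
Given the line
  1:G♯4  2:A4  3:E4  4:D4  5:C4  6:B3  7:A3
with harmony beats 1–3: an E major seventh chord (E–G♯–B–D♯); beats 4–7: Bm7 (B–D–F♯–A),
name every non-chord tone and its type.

A4 (beat 2) — escape tone; C4 (beat 5) — passing tone.

The harmony at that moment is E major seventh chord (E, G♯, B, D♯); A4 is not a chord tone.
It is approached by step up from G♯4 and left by leap down to E4.
Step in, leap out — an escape tone.
The harmony at that moment is B minor seventh chord (B, D, F♯, A); C4 is not a chord tone.
It is approached by step down from D4 and left by step down to B3.
Step in, step out in the same direction — a passing tone.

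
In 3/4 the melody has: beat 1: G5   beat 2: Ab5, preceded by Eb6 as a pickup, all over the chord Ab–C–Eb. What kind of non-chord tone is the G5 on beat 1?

Appoggiatura.

The harmony at that moment is Ab major triad (Ab, C, Eb); G5 is not a chord tone.
It is approached by leap down from Eb6 and left by step up to Ab5.
Leap in, step out, metrically accented — an appoggiatura.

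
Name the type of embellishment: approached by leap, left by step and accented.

Approach: by leap. Departure: by step. Metric position: strong.
Leap in, step out, in a metrically strong position — an appoggiatura. (It is the mirror image of the escape tone, which steps in and leaps out from a weak position.)

Appoggiatura.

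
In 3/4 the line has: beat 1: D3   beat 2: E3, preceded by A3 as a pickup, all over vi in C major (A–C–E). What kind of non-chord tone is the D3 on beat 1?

The harmony at that moment is A minor triad (A, C, E); D3 is not a chord tone.
It is approached by leap down from A3 and left by step up to E3.
Leap in, step out, metrically accented — an appoggiatura.

Appoggiatura.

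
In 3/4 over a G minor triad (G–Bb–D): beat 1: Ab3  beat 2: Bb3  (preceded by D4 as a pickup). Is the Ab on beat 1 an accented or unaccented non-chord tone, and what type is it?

The harmony at that moment is G minor triad (G, Bb, D); Ab3 is not a chord tone.
It is approached by leap down from D4 and left by step up to Bb3.
Leap in, step out — an appoggiatura.
It falls on the downbeat, so it is accented.

Accented appoggiatura.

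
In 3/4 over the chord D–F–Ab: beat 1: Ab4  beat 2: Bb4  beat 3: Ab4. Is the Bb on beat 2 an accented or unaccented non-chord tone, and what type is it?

Unaccented neighbor tone.

The harmony at that moment is D diminished triad (D, F, Ab); Bb4 is not a chord tone.
It is approached by step up from Ab4 and left by step down to Ab4.
Step away and step back to the same note — a neighbor tone (upper neighbor).
It falls on a weak beat, so it is unaccented.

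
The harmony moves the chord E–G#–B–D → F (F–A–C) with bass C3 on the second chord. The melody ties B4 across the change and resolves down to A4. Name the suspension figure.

7–6 suspension.

At the second chord the bass is C3. The suspended B4 lies a seventh above the bass; after resolving down by step to A4, the interval above the bass becomes a sixth.
Suspension figures are named by those two intervals: 7–6.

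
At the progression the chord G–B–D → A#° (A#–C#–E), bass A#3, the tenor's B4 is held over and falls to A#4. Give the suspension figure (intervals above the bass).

9–8 suspension.

At the second chord the bass is A#3. The suspended B4 lies a ninth above the bass; after resolving down by step to A#4, the interval above the bass becomes an octave.
Suspension figures are named by those two intervals: 9–8.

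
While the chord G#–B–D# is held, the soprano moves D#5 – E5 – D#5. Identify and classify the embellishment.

E5 is a neighbor tone.

The harmony at that moment is G# minor triad (G#, B, D#); E5 is not a chord tone.
It is approached by step up from D#5 and left by step down to D#5.
Step away and step back to the same note — a neighbor tone (upper neighbor).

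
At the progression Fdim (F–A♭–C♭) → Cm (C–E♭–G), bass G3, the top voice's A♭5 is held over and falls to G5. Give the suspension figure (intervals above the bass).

9–8 suspension.

At the second chord the bass is G3. The suspended A♭5 lies a ninth above the bass; after resolving down by step to G5, the interval above the bass becomes an octave.
Suspension figures are named by those two intervals: 9–8.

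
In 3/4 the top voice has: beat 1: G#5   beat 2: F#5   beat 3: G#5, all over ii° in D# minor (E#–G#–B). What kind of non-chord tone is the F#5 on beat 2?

The harmony at that moment is E# diminished triad (E#, G#, B); F#5 is not a chord tone.
It is approached by step down from G#5 and left by step up to G#5.
Step away and step back to the same note — a neighbor tone (lower neighbor).

Lower neighbor tone.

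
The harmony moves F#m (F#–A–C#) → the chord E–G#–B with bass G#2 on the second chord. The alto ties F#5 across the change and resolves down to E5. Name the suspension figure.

At the second chord the bass is G#2. The suspended F#5 lies a seventh above the bass; after resolving down by step to E5, the interval above the bass becomes a sixth.
Suspension figures are named by those two intervals: 7–6.

7–6 suspension.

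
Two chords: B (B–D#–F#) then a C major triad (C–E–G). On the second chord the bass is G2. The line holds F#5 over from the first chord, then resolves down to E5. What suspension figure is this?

7–6 suspension.

At the second chord the bass is G2. The suspended F#5 lies a seventh above the bass; after resolving down by step to E5, the interval above the bass becomes a sixth.
Suspension figures are named by those two intervals: 7–6.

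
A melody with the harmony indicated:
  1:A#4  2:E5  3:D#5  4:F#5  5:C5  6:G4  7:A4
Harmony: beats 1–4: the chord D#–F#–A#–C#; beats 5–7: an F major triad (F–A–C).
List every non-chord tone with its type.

The harmony at that moment is D# minor seventh chord (D#, F#, A#, C#); E5 is not a chord tone.
It is approached by leap up from A#4 and left by step down to D#5.
Leap in, step out — an appoggiatura.
The harmony at that moment is F major triad (F, A, C); G4 is not a chord tone.
It is approached by leap down from C5 and left by step up to A4.
Leap in, step out — an appoggiatura.

E5 (beat 2) — appoggiatura; G4 (beat 6) — appoggiatura.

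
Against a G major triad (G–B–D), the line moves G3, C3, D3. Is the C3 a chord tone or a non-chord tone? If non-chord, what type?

Non-chord tone — an appoggiatura.

The harmony at that moment is G major triad (G, B, D); C3 is not a chord tone.
It is approached by leap down from G3 and left by step up to D3.
Leap in, step out — an appoggiatura.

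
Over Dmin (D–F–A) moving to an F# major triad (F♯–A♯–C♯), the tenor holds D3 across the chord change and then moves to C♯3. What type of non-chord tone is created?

The harmony at that moment is F♯ major triad (F♯, A♯, C♯); D3 is not a chord tone.
It is held over (the same pitch as the preceding D3) and left by step down to C♯3.
Held over from the previous chord and resolving down by step — a suspension.

D3 is a suspension.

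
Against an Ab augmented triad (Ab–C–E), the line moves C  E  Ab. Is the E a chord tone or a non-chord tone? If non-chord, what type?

Ab augmented triad contains Ab, C, E; E is the fifth, so it is a chord tone.

Chord tone (the fifth of Ab augmented triad).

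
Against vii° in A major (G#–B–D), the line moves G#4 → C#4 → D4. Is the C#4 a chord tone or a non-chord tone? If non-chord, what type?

Non-chord tone — an appoggiatura.

The harmony at that moment is G# diminished triad (G#, B, D); C#4 is not a chord tone.
It is approached by leap down from G#4 and left by step up to D4.
Leap in, step out — an appoggiatura.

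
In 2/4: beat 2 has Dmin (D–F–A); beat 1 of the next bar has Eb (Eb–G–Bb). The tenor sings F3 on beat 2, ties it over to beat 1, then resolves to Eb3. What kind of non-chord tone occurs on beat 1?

Suspension.

The harmony at that moment is Eb major triad (Eb, G, Bb); F3 is not a chord tone.
It is held over (the same pitch as the preceding F3) and left by step down to Eb3.
Held over from the previous chord and resolving down by step — a suspension.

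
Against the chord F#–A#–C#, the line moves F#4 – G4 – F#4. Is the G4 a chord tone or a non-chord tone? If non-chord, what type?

The harmony at that moment is F# major triad (F#, A#, C#); G4 is not a chord tone.
It is approached by step up from F#4 and left by step down to F#4.
Step away and step back to the same note — a neighbor tone (upper neighbor).

Non-chord tone — a neighbor tone.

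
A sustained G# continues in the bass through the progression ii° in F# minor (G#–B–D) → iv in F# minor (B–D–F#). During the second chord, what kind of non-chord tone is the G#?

Pedal tone (pedal point).

The harmony at that moment is B minor triad (B, D, F#); G# is not a chord tone.
It is held over (the same pitch as the preceding G#) and then sustained as the same pitch into the next harmony.
Sustained through a change of harmony — a pedal tone.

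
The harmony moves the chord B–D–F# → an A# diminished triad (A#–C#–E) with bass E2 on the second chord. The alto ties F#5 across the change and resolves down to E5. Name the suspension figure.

9–8 suspension.

At the second chord the bass is E2. The suspended F#5 lies a ninth above the bass; after resolving down by step to E5, the interval above the bass becomes an octave.
Suspension figures are named by those two intervals: 9–8.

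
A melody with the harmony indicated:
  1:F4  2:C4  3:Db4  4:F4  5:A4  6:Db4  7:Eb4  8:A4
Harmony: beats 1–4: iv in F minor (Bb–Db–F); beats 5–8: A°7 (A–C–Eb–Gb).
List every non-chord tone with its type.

The harmony at that moment is Bb minor triad (Bb, Db, F); C4 is not a chord tone.
It is approached by leap down from F4 and left by step up to Db4.
Leap in, step out — an appoggiatura.
The harmony at that moment is A diminished seventh chord (A, C, Eb, Gb); Db4 is not a chord tone.
It is approached by leap down from A4 and left by step up to Eb4.
Leap in, step out — an appoggiatura.

C4 (beat 2) — appoggiatura; Db4 (beat 6) — appoggiatura.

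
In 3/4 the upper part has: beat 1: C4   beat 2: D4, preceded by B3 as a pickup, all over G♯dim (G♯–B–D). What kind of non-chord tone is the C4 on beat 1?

The harmony at that moment is G♯ diminished triad (G♯, B, D); C4 is not a chord tone.
It is approached by step up from B3 and left by step up to D4.
Step in, step out in the same direction — a passing tone.

Passing tone.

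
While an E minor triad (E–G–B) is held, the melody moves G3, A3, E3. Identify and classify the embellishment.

The harmony at that moment is E minor triad (E, G, B); A3 is not a chord tone.
It is approached by step up from G3 and left by leap down to E3.
Step in, leap out — an escape tone.

A3 is an escape tone.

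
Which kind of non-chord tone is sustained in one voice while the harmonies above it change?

Approach: none. Departure: none — a single pitch is sustained while the chords change around it, passing through harmonies that do not contain it.
No melodic motion at all; the dissonance is created entirely by the moving harmonies against the stationary note — a pedal tone (pedal point).

Pedal tone.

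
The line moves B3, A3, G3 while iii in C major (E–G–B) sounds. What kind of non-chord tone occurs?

A3 is a passing tone.

The harmony at that moment is E minor triad (E, G, B); A3 is not a chord tone.
It is approached by step down from B3 and left by step down to G3.
Step in, step out in the same direction — a passing tone.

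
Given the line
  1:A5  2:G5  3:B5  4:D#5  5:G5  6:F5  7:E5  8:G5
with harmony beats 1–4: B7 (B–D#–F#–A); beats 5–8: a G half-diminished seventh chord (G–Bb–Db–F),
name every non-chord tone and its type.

The harmony at that moment is B dominant seventh chord (B, D#, F#, A); G5 is not a chord tone.
It is approached by step down from A5 and left by leap up to B5.
Step in, leap out — an escape tone.
The harmony at that moment is G half-diminished seventh chord (G, Bb, Db, F); E5 is not a chord tone.
It is approached by step down from F5 and left by leap up to G5.
Step in, leap out — an escape tone.

G5 (beat 2) — escape tone; E5 (beat 7) — escape tone.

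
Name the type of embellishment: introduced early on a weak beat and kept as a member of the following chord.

Approach: ahead of the chord change (typically by step), so it is dissonant against the current harmony. Departure: none — the same pitch is restated or held and is a chord tone of the new harmony.
Dissonant first, consonant once the harmony catches up: the note simply arrives early — an anticipation. (The reverse timing, consonant first and dissonant after the change, would be a suspension or retardation.)

Anticipation.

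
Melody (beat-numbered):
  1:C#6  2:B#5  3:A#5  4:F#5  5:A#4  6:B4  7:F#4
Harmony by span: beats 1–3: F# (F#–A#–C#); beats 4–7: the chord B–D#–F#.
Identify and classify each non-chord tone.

B#5 (beat 2) — passing tone; A#4 (beat 5) — appoggiatura.

The harmony at that moment is F# major triad (F#, A#, C#); B#5 is not a chord tone.
It is approached by step down from C#6 and left by step down to A#5.
Step in, step out in the same direction — a passing tone.
The harmony at that moment is B major triad (B, D#, F#); A#4 is not a chord tone.
It is approached by leap down from F#5 and left by step up to B4.
Leap in, step out — an appoggiatura.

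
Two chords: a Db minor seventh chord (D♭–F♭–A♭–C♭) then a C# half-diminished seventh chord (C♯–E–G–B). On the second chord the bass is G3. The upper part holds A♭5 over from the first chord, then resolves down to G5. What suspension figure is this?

9–8 suspension.

At the second chord the bass is G3. The suspended A♭5 lies a ninth above the bass; after resolving down by step to G5, the interval above the bass becomes an octave.
Suspension figures are named by those two intervals: 9–8.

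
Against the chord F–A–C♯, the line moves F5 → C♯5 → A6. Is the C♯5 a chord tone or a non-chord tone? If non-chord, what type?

F augmented triad contains F, A, C♯; C♯ is the fifth, so it is a chord tone.

Chord tone (the fifth of F augmented triad).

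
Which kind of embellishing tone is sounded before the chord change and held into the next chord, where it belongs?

Approach: ahead of the chord change (typically by step), so it is dissonant against the current harmony. Departure: none — the same pitch is restated or held and is a chord tone of the new harmony.
Dissonant first, consonant once the harmony catches up: the note simply arrives early — an anticipation. (The reverse timing, consonant first and dissonant after the change, would be a suspension or retardation.)

Anticipation.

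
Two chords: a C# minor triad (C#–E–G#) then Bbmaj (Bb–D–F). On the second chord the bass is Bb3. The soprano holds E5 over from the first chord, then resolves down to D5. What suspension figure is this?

At the second chord the bass is Bb3. The suspended E5 lies a fourth above the bass; after resolving down by step to D5, the interval above the bass becomes a third.
Suspension figures are named by those two intervals: 4–3.

4–3 suspension.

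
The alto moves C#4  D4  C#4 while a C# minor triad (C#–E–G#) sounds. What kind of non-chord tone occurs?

D4 is a neighbor tone.

The harmony at that moment is C# minor triad (C#, E, G#); D4 is not a chord tone.
It is approached by step up from C#4 and left by step down to C#4.
Step away and step back to the same note — a neighbor tone (upper neighbor).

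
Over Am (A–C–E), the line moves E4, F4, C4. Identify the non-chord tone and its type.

F4 is an escape tone.

The harmony at that moment is A minor triad (A, C, E); F4 is not a chord tone.
It is approached by step up from E4 and left by leap down to C4.
Step in, leap out — an escape tone.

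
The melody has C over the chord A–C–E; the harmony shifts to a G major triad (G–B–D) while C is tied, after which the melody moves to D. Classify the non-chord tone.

The harmony at that moment is G major triad (G, B, D); C is not a chord tone.
It is held over (the same pitch as the preceding C) and left by step up to D.
Held over from the previous chord and resolving up by step — a retardation.

C is a retardation.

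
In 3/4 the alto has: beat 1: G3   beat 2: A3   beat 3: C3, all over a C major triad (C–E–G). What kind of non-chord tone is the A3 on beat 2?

Escape tone.

The harmony at that moment is C major triad (C, E, G); A3 is not a chord tone.
It is approached by step up from G3 and left by leap down to C3.
Step in, leap out, on a weak beat — an escape tone.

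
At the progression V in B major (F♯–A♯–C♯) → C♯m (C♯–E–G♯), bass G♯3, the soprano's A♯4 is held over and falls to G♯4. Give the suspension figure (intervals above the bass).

9–8 suspension.

At the second chord the bass is G♯3. The suspended A♯4 lies a ninth above the bass; after resolving down by step to G♯4, the interval above the bass becomes an octave.
Suspension figures are named by those two intervals: 9–8.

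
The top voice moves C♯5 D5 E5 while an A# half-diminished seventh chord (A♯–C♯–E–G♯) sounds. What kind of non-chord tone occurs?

D5 is a passing tone.

The harmony at that moment is A♯ half-diminished seventh chord (A♯, C♯, E, G♯); D5 is not a chord tone.
It is approached by step up from C♯5 and left by step up to E5.
Step in, step out in the same direction — a passing tone.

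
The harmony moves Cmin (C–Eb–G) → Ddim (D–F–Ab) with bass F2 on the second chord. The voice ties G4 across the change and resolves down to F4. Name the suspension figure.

9–8 suspension.

At the second chord the bass is F2. The suspended G4 lies a ninth above the bass; after resolving down by step to F4, the interval above the bass becomes an octave.
Suspension figures are named by those two intervals: 9–8.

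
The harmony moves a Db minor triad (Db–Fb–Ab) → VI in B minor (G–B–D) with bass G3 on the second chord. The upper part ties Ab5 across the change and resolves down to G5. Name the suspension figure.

At the second chord the bass is G3. The suspended Ab5 lies a ninth above the bass; after resolving down by step to G5, the interval above the bass becomes an octave.
Suspension figures are named by those two intervals: 9–8.

9–8 suspension.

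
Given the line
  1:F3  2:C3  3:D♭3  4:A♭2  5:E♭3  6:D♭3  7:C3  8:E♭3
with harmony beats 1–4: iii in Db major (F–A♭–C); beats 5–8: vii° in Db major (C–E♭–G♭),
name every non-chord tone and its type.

The harmony at that moment is F minor triad (F, A♭, C); D♭3 is not a chord tone.
It is approached by step up from C3 and left by leap down to A♭2.
Step in, leap out — an escape tone.
The harmony at that moment is C diminished triad (C, E♭, G♭); D♭3 is not a chord tone.
It is approached by step down from E♭3 and left by step down to C3.
Step in, step out in the same direction — a passing tone.

D♭3 (beat 3) — escape tone; D♭3 (beat 6) — passing tone.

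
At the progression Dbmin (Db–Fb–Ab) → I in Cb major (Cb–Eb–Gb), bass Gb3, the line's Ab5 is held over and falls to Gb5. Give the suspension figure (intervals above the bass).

9–8 suspension.

At the second chord the bass is Gb3. The suspended Ab5 lies a ninth above the bass; after resolving down by step to Gb5, the interval above the bass becomes an octave.
Suspension figures are named by those two intervals: 9–8.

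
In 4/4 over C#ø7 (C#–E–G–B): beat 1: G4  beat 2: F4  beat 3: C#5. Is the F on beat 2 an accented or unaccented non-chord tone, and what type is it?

Unaccented escape tone.

The harmony at that moment is C# half-diminished seventh chord (C#, E, G, B); F4 is not a chord tone.
It is approached by step down from G4 and left by leap up to C#5.
Step in, leap out — an escape tone.
It falls on a weak beat, so it is unaccented.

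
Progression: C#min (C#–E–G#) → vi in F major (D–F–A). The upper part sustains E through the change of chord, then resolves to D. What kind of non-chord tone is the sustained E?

The harmony at that moment is D minor triad (D, F, A); E is not a chord tone.
It is held over (the same pitch as the preceding E) and left by step down to D.
Held over from the previous chord and resolving down by step — a suspension.

E is a suspension.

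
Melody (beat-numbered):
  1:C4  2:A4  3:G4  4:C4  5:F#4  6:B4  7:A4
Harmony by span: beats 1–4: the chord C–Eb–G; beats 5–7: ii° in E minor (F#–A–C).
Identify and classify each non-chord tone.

The harmony at that moment is C minor triad (C, Eb, G); A4 is not a chord tone.
It is approached by leap up from C4 and left by step down to G4.
Leap in, step out — an appoggiatura.
The harmony at that moment is F# diminished triad (F#, A, C); B4 is not a chord tone.
It is approached by leap up from F#4 and left by step down to A4.
Leap in, step out — an appoggiatura.

A4 (beat 2) — appoggiatura; B4 (beat 6) — appoggiatura.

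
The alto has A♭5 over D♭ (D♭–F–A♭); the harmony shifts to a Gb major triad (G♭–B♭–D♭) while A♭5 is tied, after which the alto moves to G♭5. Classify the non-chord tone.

The harmony at that moment is G♭ major triad (G♭, B♭, D♭); A♭5 is not a chord tone.
It is held over (the same pitch as the preceding A♭5) and left by step down to G♭5.
Held over from the previous chord and resolving down by step — a suspension.

A♭5 is a suspension.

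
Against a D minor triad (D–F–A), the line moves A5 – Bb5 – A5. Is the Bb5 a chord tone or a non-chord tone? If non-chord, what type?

The harmony at that moment is D minor triad (D, F, A); Bb5 is not a chord tone.
It is approached by step up from A5 and left by step down to A5.
Step away and step back to the same note — a neighbor tone (upper neighbor).

Non-chord tone — a neighbor tone.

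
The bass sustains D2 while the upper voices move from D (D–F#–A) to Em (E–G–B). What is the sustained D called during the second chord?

Pedal tone (pedal point).

The harmony at that moment is E minor triad (E, G, B); D2 is not a chord tone.
It is held over (the same pitch as the preceding D2) and then sustained as the same pitch into the next harmony.
Sustained through a change of harmony — a pedal tone.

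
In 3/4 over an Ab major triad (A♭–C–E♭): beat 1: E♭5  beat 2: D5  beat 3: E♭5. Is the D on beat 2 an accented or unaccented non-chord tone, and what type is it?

The harmony at that moment is A♭ major triad (A♭, C, E♭); D5 is not a chord tone.
It is approached by step down from E♭5 and left by step up to E♭5.
Step away and step back to the same note — a neighbor tone (lower neighbor).
It falls on a weak beat, so it is unaccented.

Unaccented neighbor tone.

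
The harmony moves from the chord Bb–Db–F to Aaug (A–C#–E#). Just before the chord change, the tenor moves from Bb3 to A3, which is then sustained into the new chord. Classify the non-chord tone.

A3 is an anticipation.

The harmony at that moment is Bb minor triad (Bb, Db, F); A3 is not a chord tone.
It is approached by step down from Bb3 and then sustained as the same pitch into the next harmony.
Arriving early and becoming a chord tone when the harmony changes — an anticipation.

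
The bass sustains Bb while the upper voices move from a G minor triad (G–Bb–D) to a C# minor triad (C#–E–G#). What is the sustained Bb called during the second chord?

Pedal tone (pedal point).

The harmony at that moment is C# minor triad (C#, E, G#); Bb is not a chord tone.
It is held over (the same pitch as the preceding Bb) and then sustained as the same pitch into the next harmony.
Sustained through a change of harmony — a pedal tone.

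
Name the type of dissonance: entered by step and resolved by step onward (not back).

Passing tone.

Approach: by step. Departure: by step, continuing in the same direction.
Stepwise on both sides with no change of direction means the note fills in the space between two different chord tones — a passing tone. (Had it turned back to its starting note it would be a neighbor tone instead.)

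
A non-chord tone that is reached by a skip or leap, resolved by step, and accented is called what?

Appoggiatura.

Approach: by leap. Departure: by step. Metric position: strong.
Leap in, step out, in a metrically strong position — an appoggiatura. (It is the mirror image of the escape tone, which steps in and leaps out from a weak position.)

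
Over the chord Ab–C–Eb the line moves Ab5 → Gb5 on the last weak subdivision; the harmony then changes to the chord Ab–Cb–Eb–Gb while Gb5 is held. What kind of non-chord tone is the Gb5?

Gb5 is an anticipation.

The harmony at that moment is Ab major triad (Ab, C, Eb); Gb5 is not a chord tone.
It is approached by step down from Ab5 and then sustained as the same pitch into the next harmony.
Arriving early and becoming a chord tone when the harmony changes — an anticipation.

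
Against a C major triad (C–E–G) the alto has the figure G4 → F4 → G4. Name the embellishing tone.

The harmony at that moment is C major triad (C, E, G); F4 is not a chord tone.
It is approached by step down from G4 and left by step up to G4.
Step away and step back to the same note — a neighbor tone (lower neighbor).

F4 is a neighbor tone.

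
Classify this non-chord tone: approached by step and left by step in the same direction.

Approach: by step. Departure: by step, continuing in the same direction.
Stepwise on both sides with no change of direction means the note fills in the space between two different chord tones — a passing tone. (Had it turned back to its starting note it would be a neighbor tone instead.)

Passing tone.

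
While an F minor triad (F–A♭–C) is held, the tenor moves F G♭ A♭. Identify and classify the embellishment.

G♭ is a passing tone.

The harmony at that moment is F minor triad (F, A♭, C); G♭ is not a chord tone.
It is approached by step up from F and left by step up to A♭.
Step in, step out in the same direction — a passing tone.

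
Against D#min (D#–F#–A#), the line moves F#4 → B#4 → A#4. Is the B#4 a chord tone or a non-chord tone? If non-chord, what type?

The harmony at that moment is D# minor triad (D#, F#, A#); B#4 is not a chord tone.
It is approached by leap up from F#4 and left by step down to A#4.
Leap in, step out — an appoggiatura.

Non-chord tone — an appoggiatura.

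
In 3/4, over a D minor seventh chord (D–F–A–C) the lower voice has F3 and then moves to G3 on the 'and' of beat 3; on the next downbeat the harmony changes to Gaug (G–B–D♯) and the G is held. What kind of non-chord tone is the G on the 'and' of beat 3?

The harmony at that moment is D minor seventh chord (D, F, A, C); G3 is not a chord tone.
It is approached by step up from F3 and then sustained as the same pitch into the next harmony.
Arriving early and becoming a chord tone when the harmony changes — an anticipation.

Anticipation.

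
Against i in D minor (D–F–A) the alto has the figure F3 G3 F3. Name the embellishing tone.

The harmony at that moment is D minor triad (D, F, A); G3 is not a chord tone.
It is approached by step up from F3 and left by step down to F3.
Step away and step back to the same note — a neighbor tone (upper neighbor).

G3 is a neighbor tone.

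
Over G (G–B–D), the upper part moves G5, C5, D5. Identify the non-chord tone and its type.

C5 is an appoggiatura.

The harmony at that moment is G major triad (G, B, D); C5 is not a chord tone.
It is approached by leap down from G5 and left by step up to D5.
Leap in, step out — an appoggiatura.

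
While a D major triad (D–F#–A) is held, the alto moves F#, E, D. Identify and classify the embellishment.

The harmony at that moment is D major triad (D, F#, A); E is not a chord tone.
It is approached by step down from F# and left by step down to D.
Step in, step out in the same direction — a passing tone.

E is a passing tone.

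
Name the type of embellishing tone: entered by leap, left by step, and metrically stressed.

Approach: by leap. Departure: by step. Metric position: strong.
Leap in, step out, in a metrically strong position — an appoggiatura. (It is the mirror image of the escape tone, which steps in and leaps out from a weak position.)

Appoggiatura.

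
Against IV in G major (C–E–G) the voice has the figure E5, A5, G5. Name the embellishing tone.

The harmony at that moment is C major triad (C, E, G); A5 is not a chord tone.
It is approached by leap up from E5 and left by step down to G5.
Leap in, step out — an appoggiatura.

A5 is an appoggiatura.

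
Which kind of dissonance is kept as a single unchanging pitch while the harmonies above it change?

Approach: none. Departure: none — a single pitch is sustained while the chords change around it, passing through harmonies that do not contain it.
No melodic motion at all; the dissonance is created entirely by the moving harmonies against the stationary note — a pedal tone (pedal point).

Pedal tone.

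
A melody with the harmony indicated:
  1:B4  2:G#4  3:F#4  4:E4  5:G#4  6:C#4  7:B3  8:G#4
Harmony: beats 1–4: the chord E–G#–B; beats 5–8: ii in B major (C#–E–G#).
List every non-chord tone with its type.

F#4 (beat 3) — passing tone; B3 (beat 7) — escape tone.

The harmony at that moment is E major triad (E, G#, B); F#4 is not a chord tone.
It is approached by step down from G#4 and left by step down to E4.
Step in, step out in the same direction — a passing tone.
The harmony at that moment is C# minor triad (C#, E, G#); B3 is not a chord tone.
It is approached by step down from C#4 and left by leap up to G#4.
Step in, leap out — an escape tone.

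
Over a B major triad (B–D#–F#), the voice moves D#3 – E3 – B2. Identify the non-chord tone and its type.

E3 is an escape tone.

The harmony at that moment is B major triad (B, D#, F#); E3 is not a chord tone.
It is approached by step up from D#3 and left by leap down to B2.
Step in, leap out — an escape tone.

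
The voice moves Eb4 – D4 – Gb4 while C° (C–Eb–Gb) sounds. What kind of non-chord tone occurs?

The harmony at that moment is C diminished triad (C, Eb, Gb); D4 is not a chord tone.
It is approached by step down from Eb4 and left by leap up to Gb4.
Step in, leap out — an escape tone.

D4 is an escape tone.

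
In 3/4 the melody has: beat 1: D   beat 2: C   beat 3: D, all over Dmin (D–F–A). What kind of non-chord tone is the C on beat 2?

Lower neighbor tone.

The harmony at that moment is D minor triad (D, F, A); C is not a chord tone.
It is approached by step down from D and left by step up to D.
Step away and step back to the same note — a neighbor tone (lower neighbor).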